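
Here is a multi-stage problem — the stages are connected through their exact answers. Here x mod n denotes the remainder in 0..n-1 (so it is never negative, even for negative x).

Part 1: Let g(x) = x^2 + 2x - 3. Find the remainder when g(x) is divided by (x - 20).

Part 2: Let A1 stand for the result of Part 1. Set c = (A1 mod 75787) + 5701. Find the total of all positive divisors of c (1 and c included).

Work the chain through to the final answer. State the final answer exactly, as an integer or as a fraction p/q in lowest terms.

14976

Part 1: remainder = value at the root: 1*(20)^2 + 2*(20)^1 - 3 = (400) + (40) + (-3) = 437; answer 437
Part 2: A1 = 437; c = 6138; 6138 = 2 * 3^2 * 11 * 31; sigma = (1 + 2) * (1 + 3 + 9) * (1 + 11) * (1 + 31) = 3 * 13 * 12 * 32 = 14976; answer 14976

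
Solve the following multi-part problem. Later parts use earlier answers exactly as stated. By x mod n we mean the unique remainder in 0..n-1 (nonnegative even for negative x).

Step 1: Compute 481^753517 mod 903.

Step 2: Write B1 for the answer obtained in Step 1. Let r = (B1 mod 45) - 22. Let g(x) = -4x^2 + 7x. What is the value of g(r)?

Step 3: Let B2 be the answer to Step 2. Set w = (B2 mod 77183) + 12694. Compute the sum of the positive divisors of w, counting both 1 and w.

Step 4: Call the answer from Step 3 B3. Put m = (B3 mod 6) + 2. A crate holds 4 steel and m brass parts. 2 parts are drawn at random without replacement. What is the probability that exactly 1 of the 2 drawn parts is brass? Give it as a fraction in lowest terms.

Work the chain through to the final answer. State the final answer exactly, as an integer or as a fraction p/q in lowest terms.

Step 1: squarings mod 903: 481^1=481, 481^2=193, 481^4=226, 481^8=508, 481^16=709, 481^32=613, 481^64=121, 481^128=193, 481^256=226, 481^512=508, 481^1024=709, 481^2048=613, 481^4096=121, 481^8192=193, 481^16384=226, 481^32768=508, 481^65536=709, 481^131072=613, 481^262144=121, 481^524288=193; 481^753517 = 481^1 * 481^4 * 481^8 * 481^32 * 481^64 * 481^256 * 481^512 * 481^1024 * 481^2048 * 481^4096 * 481^8192 * 481^16384 * 481^65536 * 481^131072 * 481^524288 = 796 (mod 903); answer 796
Step 2: B1 = 796; r = 9; -4*(9)^2 + 7*(9)^1 = (-324) + (63) = -261; answer -261
Step 3: B2 = -261; w = 89616; 89616 = 2^4 * 3 * 1867; sigma = (1 + 2 + 4 + 8 + 16) * (1 + 3) * (1 + 1867) = 31 * 4 * 1868 = 231632; answer 231632
Step 4: B3 = 231632; m = 4; total draws C(8,2) = 28; favorable C(4,1)*C(4,1) = 16; P = 4/7; answer 4/7

4/7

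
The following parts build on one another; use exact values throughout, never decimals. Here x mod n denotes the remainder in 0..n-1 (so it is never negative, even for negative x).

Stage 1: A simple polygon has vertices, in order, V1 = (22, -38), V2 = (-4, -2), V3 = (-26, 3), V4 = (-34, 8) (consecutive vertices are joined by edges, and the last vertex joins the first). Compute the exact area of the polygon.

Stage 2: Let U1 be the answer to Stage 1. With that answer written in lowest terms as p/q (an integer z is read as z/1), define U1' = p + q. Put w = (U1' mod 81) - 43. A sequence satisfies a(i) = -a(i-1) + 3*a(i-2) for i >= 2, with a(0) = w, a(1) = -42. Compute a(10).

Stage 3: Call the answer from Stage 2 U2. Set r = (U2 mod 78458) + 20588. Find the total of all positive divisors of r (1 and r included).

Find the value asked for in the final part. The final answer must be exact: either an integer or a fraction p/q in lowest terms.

124476

Stage 1: cross terms: (22*-2 - -4*-38)=-196, (-4*3 - -26*-2)=-64, (-26*8 - -34*3)=-106, (-34*-38 - 22*8)=1116; twice the area = |750| = 750; area = 375; answer 375
Stage 2: U1 = 375; threaded value p + q = 376; w = 9; a(2) = -1*(-42) + 3*(9) = 69; iterating: a(2)=69, a(3)=-195, a(4)=402, a(5)=-987, a(6)=2193, a(7)=-5154, a(8)=11733, a(9)=-27195, a(10)=62394; answer 62394
Stage 3: U2 = 62394; r = 82982; 82982 = 2 * 41491; sigma = (1 + 2) * (1 + 41491) = 3 * 41492 = 124476; answer 124476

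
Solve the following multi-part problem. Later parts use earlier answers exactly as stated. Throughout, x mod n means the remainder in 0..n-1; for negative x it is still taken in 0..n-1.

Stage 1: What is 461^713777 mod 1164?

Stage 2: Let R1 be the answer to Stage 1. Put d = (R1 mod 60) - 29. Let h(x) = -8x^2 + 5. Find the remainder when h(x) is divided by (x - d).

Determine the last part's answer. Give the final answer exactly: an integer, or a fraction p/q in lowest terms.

Stage 1: squarings mod 1164: 461^1=461, 461^2=673, 461^4=133, 461^8=229, 461^16=61, 461^32=229, 461^64=61, 461^128=229, 461^256=61, 461^512=229, 461^1024=61, 461^2048=229, 461^4096=61, 461^8192=229, 461^16384=61, 461^32768=229, 461^65536=61, 461^131072=229, 461^262144=61, 461^524288=229; 461^713777 = 461^1 * 461^16 * 461^32 * 461^1024 * 461^8192 * 461^16384 * 461^32768 * 461^131072 * 461^524288 = 185 (mod 1164); answer 185
Stage 2: R1 = 185; d = -24; remainder = value at the root: -8*(-24)^2 + 5 = (-4608) + (5) = -4603; answer -4603

-4603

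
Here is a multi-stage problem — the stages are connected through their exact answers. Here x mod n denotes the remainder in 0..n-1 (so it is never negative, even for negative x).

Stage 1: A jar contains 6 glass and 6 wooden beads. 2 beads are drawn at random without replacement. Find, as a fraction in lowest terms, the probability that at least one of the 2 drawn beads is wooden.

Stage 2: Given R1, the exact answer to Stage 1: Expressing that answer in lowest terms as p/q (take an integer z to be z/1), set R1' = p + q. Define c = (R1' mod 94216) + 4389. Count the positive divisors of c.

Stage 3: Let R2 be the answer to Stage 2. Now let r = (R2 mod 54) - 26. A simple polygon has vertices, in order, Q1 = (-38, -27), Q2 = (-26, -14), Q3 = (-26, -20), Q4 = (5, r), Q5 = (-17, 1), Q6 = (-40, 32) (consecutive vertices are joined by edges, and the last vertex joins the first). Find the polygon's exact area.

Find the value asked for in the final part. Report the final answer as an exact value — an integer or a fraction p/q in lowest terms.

1901/2

Stage 1: total draws C(12,2) = 66; complement C(6,2) = 15; favorable 66 - 15 = 51; P = 17/22; answer 17/22
Stage 2: R1 = 17/22; threaded value p + q = 39; c = 4428; 4428 = 2^2 * 3^3 * 41; number of divisors = (2+1) * (3+1) * (1+1) = 24; answer 24
Stage 3: R2 = 24; r = -2; cross terms: (-38*-14 - -26*-27)=-170, (-26*-20 - -26*-14)=156, (-26*-2 - 5*-20)=152, (5*1 - -17*-2)=-29, (-17*32 - -40*1)=-504, (-40*-27 - -38*32)=2296; twice the area = |1901| = 1901; area = 1901/2; answer 1901/2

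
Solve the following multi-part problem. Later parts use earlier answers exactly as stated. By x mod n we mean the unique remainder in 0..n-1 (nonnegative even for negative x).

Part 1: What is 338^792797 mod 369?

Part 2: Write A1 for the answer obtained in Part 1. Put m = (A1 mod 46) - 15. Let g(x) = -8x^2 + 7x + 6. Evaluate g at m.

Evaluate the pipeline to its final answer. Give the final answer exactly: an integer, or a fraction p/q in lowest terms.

Part 1: squarings mod 369: 338^1=338, 338^2=223, 338^4=283, 338^8=16, 338^16=256, 338^32=223, 338^64=283, 338^128=16, 338^256=256, 338^512=223, 338^1024=283, 338^2048=16, 338^4096=256, 338^8192=223, 338^16384=283, 338^32768=16, 338^65536=256, 338^131072=223, 338^262144=283, 338^524288=16; 338^792797 = 338^1 * 338^4 * 338^8 * 338^16 * 338^64 * 338^128 * 338^2048 * 338^4096 * 338^262144 * 338^524288 = 182 (mod 369); answer 182
Part 2: A1 = 182; m = 29; -8*(29)^2 + 7*(29)^1 + 6 = (-6728) + (203) + (6) = -6519; answer -6519

-6519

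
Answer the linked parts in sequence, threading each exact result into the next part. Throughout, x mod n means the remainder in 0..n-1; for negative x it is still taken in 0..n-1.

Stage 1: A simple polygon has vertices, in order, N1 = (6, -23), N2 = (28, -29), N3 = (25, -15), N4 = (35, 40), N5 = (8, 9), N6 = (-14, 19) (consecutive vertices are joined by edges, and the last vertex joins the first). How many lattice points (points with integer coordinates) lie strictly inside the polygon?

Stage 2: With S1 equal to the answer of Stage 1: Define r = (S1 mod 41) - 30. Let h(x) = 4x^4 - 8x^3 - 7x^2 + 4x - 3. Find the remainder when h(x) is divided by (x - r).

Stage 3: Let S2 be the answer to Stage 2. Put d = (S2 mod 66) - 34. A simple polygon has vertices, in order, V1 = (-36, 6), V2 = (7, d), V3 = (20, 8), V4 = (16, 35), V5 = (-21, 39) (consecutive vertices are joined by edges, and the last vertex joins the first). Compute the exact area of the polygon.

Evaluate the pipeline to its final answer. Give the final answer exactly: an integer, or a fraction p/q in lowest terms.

Stage 1: cross terms: (6*-29 - 28*-23)=470, (28*-15 - 25*-29)=305, (25*40 - 35*-15)=1525, (35*9 - 8*40)=-5, (8*19 - -14*9)=278, (-14*-23 - 6*19)=208; twice the area = |2781| = 2781; area = 2781/2; boundary points = 2 + 1 + 5 + 1 + 2 + 2 = 13; strictly interior points = area - boundary/2 + 1 = 1385; answer 1385
Stage 2: S1 = 1385; r = 2; remainder = value at the root: 4*(2)^4 - 8*(2)^3 - 7*(2)^2 + 4*(2)^1 - 3 = (64) + (-64) + (-28) + (8) + (-3) = -23; answer -23
Stage 3: S2 = -23; d = 9; cross terms: (-36*9 - 7*6)=-366, (7*8 - 20*9)=-124, (20*35 - 16*8)=572, (16*39 - -21*35)=1359, (-21*6 - -36*39)=1278; twice the area = |2719| = 2719; area = 2719/2; answer 2719/2

2719/2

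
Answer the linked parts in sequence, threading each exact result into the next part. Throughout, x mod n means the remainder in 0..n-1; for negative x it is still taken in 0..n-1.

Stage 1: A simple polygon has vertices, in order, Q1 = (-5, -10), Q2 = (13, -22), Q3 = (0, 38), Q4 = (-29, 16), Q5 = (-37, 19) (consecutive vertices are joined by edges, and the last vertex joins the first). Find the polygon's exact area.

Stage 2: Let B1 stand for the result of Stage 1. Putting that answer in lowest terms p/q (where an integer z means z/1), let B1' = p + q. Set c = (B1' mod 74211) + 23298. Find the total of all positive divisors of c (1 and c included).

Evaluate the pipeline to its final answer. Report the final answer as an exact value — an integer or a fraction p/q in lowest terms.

Stage 1: cross terms: (-5*-22 - 13*-10)=240, (13*38 - 0*-22)=494, (0*16 - -29*38)=1102, (-29*19 - -37*16)=41, (-37*-10 - -5*19)=465; twice the area = |2342| = 2342; area = 1171; answer 1171
Stage 2: B1 = 1171; threaded value p + q = 1172; c = 24470; 24470 = 2 * 5 * 2447; sigma = (1 + 2) * (1 + 5) * (1 + 2447) = 3 * 6 * 2448 = 44064; answer 44064

44064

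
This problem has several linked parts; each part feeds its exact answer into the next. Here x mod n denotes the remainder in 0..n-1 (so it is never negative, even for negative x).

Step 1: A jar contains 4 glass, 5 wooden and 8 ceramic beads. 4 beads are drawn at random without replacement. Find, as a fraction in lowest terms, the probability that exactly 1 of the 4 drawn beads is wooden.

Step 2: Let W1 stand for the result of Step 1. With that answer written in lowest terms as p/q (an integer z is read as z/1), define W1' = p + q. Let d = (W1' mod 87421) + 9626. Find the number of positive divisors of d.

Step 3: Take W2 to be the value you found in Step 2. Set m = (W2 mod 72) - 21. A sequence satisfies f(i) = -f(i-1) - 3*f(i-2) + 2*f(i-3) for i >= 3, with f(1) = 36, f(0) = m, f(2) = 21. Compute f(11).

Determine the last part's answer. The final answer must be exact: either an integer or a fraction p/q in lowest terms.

Step 1: total draws C(17,4) = 2380; favorable C(5,1)*C(12,3) = 1100; P = 55/119; answer 55/119
Step 2: W1 = 55/119; threaded value p + q = 174; d = 9800; 9800 = 2^3 * 5^2 * 7^2; number of divisors = (3+1) * (2+1) * (2+1) = 36; answer 36
Step 3: W2 = 36; m = 15; f(3) = -1*(21) - 3*(36) + 2*(15) = -99; iterating: f(3)=-99, f(4)=108, f(5)=231, f(6)=-753, f(7)=276, f(8)=2445, f(9)=-4779, f(10)=-2004, f(11)=21231; answer 21231

21231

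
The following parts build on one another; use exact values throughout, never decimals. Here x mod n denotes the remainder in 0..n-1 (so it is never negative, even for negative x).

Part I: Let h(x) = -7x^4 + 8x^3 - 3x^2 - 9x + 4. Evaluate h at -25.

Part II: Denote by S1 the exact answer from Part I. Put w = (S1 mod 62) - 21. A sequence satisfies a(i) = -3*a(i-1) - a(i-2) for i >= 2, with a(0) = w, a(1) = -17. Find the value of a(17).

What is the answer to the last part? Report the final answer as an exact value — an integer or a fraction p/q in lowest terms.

-75165989

Part I: -7*(-25)^4 + 8*(-25)^3 - 3*(-25)^2 - 9*(-25)^1 + 4 = (-2734375) + (-125000) + (-1875) + (225) + (4) = -2861021; answer -2861021
Part II: S1 = -2861021; w = 10; a(2) = -3*(-17) - 1*(10) = 41; iterating: a(2)=41, a(3)=-106, a(4)=277, a(5)=-725, a(6)=1898, a(7)=-4969, a(8)=13009, a(9)=-34058, a(10)=89165, a(11)=-233437, a(12)=611146, a(13)=-1600001, a(14)=4188857, a(15)=-10966570, a(16)=28710853, a(17)=-75165989; answer -75165989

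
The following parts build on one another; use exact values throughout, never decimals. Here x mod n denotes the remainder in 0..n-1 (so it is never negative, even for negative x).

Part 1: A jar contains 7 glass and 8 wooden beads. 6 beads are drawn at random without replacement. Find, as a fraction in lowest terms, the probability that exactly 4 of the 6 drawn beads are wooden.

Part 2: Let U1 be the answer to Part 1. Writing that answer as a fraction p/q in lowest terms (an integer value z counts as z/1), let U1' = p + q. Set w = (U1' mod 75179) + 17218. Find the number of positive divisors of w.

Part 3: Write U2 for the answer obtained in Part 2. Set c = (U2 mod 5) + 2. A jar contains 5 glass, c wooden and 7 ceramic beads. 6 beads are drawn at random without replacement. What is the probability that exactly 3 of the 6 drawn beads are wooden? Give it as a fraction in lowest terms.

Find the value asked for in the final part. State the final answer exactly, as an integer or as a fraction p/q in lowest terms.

1100/4641

Part 1: total draws C(15,6) = 5005; favorable C(8,4)*C(7,2) = 1470; P = 42/143; answer 42/143
Part 2: U1 = 42/143; threaded value p + q = 185; w = 17403; 17403 = 3 * 5801; number of divisors = (1+1) * (1+1) = 4; answer 4
Part 3: U2 = 4; c = 6; total draws C(18,6) = 18564; favorable C(6,3)*C(12,3) = 4400; P = 1100/4641; answer 1100/4641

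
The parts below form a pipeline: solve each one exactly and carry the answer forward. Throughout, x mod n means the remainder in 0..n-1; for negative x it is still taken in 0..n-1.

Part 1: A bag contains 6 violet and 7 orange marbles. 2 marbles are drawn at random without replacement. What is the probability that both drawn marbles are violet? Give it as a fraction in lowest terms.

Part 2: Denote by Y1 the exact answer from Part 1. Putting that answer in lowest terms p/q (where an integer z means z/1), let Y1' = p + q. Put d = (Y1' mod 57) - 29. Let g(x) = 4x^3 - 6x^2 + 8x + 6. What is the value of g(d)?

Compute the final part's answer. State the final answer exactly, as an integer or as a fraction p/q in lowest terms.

30

Part 1: total draws C(13,2) = 78; favorable C(6,2) = 15; P = 5/26; answer 5/26
Part 2: Y1 = 5/26; threaded value p + q = 31; d = 2; 4*(2)^3 - 6*(2)^2 + 8*(2)^1 + 6 = (32) + (-24) + (16) + (6) = 30; answer 30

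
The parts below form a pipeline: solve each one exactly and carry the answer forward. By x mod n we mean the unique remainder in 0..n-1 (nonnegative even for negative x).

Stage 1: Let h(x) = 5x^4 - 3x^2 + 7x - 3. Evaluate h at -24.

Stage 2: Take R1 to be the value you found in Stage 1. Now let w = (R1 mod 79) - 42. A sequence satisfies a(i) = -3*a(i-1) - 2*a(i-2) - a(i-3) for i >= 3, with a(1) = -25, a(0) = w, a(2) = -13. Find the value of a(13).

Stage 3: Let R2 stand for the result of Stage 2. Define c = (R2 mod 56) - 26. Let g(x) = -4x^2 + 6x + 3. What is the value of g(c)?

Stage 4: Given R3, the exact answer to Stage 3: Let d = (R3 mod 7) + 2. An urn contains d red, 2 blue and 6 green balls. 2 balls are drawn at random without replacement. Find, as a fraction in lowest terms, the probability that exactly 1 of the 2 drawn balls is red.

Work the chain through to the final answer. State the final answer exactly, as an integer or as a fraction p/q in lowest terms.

Stage 1: 5*(-24)^4 - 3*(-24)^2 + 7*(-24)^1 - 3 = (1658880) + (-1728) + (-168) + (-3) = 1656981; answer 1656981
Stage 2: R1 = 1656981; w = -7; a(3) = -3*(-13) - 2*(-25) - 1*(-7) = 96; iterating: a(3)=96, a(4)=-237, a(5)=532, a(6)=-1218, a(7)=2827, a(8)=-6577, a(9)=15295, a(10)=-35558, a(11)=82661, a(12)=-192162, a(13)=446722; answer 446722
Stage 3: R2 = 446722; c = -16; -4*(-16)^2 + 6*(-16)^1 + 3 = (-1024) + (-96) + (3) = -1117; answer -1117
Stage 4: R3 = -1117; d = 5; total draws C(13,2) = 78; favorable C(5,1)*C(8,1) = 40; P = 20/39; answer 20/39

20/39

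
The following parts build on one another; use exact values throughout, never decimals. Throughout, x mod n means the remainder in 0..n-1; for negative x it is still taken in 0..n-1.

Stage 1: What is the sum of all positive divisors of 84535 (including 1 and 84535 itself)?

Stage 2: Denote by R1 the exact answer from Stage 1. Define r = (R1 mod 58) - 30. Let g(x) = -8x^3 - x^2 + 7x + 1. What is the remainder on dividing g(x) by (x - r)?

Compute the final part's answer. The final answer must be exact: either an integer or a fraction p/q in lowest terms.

174637

Stage 1: 84535 = 5 * 11 * 29 * 53; sigma = (1 + 5) * (1 + 11) * (1 + 29) * (1 + 53) = 6 * 12 * 30 * 54 = 116640; answer 116640
Stage 2: R1 = 116640; r = -28; remainder = value at the root: -8*(-28)^3 - 1*(-28)^2 + 7*(-28)^1 + 1 = (175616) + (-784) + (-196) + (1) = 174637; answer 174637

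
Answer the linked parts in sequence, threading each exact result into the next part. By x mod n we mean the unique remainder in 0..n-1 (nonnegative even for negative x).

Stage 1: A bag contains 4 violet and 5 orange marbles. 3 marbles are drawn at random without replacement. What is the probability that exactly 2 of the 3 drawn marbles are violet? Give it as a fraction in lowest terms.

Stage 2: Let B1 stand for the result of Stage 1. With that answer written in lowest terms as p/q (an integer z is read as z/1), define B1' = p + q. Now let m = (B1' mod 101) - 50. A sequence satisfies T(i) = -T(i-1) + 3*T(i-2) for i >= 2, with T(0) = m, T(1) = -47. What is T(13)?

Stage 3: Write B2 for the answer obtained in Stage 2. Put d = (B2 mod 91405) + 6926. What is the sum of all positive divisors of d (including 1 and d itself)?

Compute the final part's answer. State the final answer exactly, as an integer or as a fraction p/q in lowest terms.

94794

Stage 1: total draws C(9,3) = 84; favorable C(4,2)*C(5,1) = 30; P = 5/14; answer 5/14
Stage 2: B1 = 5/14; threaded value p + q = 19; m = -31; T(2) = -1*(-47) + 3*(-31) = -46; iterating: T(2)=-46, T(3)=-95, T(4)=-43, T(5)=-242, T(6)=113, T(7)=-839, T(8)=1178, T(9)=-3695, T(10)=7229, T(11)=-18314, T(12)=40001, T(13)=-94943; answer -94943
Stage 3: B2 = -94943; d = 94793; 94793 is prime, so its only divisors are 1 and 94793; sigma = 1 + 94793 = 94794; answer 94794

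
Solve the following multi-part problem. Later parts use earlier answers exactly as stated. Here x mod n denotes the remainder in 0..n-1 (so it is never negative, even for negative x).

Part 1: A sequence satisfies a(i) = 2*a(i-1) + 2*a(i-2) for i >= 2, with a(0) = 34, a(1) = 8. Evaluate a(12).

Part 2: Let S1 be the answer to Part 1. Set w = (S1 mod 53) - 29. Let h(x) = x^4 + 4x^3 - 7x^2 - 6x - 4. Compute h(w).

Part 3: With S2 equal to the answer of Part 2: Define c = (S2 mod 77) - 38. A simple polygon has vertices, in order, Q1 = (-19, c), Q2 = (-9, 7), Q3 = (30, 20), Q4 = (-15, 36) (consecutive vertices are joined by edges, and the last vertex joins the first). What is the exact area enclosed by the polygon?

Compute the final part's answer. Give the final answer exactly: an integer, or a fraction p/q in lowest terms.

Part 1: a(2) = 2*(8) + 2*(34) = 84; iterating: a(2)=84, a(3)=184, a(4)=536, a(5)=1440, a(6)=3952, a(7)=10784, a(8)=29472, a(9)=80512, a(10)=219968, a(11)=600960, a(12)=1641856; answer 1641856
Part 2: S1 = 1641856; w = -7; 1*(-7)^4 + 4*(-7)^3 - 7*(-7)^2 - 6*(-7)^1 - 4 = (2401) + (-1372) + (-343) + (42) + (-4) = 724; answer 724
Part 3: S2 = 724; c = -7; cross terms: (-19*7 - -9*-7)=-196, (-9*20 - 30*7)=-390, (30*36 - -15*20)=1380, (-15*-7 - -19*36)=789; twice the area = |1583| = 1583; area = 1583/2; answer 1583/2

1583/2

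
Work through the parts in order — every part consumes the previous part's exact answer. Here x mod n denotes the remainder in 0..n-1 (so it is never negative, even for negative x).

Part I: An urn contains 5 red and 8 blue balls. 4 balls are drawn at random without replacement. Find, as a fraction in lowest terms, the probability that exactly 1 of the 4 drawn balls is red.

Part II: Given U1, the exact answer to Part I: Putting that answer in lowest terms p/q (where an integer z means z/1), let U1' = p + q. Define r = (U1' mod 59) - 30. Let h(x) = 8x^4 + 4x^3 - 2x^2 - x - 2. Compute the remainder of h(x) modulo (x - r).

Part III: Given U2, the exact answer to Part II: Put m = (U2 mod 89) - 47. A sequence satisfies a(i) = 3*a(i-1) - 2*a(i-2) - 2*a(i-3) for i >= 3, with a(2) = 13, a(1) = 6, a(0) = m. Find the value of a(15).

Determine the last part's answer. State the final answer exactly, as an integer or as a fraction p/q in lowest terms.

149845

Part I: total draws C(13,4) = 715; favorable C(5,1)*C(8,3) = 280; P = 56/143; answer 56/143
Part II: U1 = 56/143; threaded value p + q = 199; r = -8; remainder = value at the root: 8*(-8)^4 + 4*(-8)^3 - 2*(-8)^2 - 1*(-8)^1 - 2 = (32768) + (-2048) + (-128) + (8) + (-2) = 30598; answer 30598
Part III: U2 = 30598; m = 24; a(3) = 3*(13) - 2*(6) - 2*(24) = -21; iterating: a(3)=-21, a(4)=-101, a(5)=-287, a(6)=-617, a(7)=-1075, a(8)=-1417, a(9)=-867, a(10)=2383, a(11)=11717, a(12)=32119, a(13)=68157, a(14)=116799, a(15)=149845; answer 149845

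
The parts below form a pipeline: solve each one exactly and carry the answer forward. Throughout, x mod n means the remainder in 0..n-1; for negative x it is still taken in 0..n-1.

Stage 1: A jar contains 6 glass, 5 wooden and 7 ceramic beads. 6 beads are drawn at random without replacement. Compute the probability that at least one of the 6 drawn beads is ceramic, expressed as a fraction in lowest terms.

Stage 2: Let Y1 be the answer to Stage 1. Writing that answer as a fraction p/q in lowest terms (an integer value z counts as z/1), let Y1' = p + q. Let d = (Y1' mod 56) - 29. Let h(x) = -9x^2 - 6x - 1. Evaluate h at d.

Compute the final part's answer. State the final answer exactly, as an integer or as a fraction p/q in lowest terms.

-169

Stage 1: total draws C(18,6) = 18564; complement C(11,6) = 462; favorable 18564 - 462 = 18102; P = 431/442; answer 431/442
Stage 2: Y1 = 431/442; threaded value p + q = 873; d = 4; -9*(4)^2 - 6*(4)^1 - 1 = (-144) + (-24) + (-1) = -169; answer -169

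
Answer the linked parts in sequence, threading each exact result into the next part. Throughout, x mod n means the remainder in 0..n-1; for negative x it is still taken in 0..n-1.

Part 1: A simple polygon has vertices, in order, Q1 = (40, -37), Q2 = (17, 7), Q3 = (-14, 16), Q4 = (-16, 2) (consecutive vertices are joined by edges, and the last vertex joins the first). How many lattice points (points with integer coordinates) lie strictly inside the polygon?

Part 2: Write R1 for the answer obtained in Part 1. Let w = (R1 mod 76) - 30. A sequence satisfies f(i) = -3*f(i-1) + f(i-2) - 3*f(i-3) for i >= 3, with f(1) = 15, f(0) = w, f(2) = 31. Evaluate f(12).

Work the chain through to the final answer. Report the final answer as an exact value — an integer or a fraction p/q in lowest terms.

3556390

Part 1: cross terms: (40*7 - 17*-37)=909, (17*16 - -14*7)=370, (-14*2 - -16*16)=228, (-16*-37 - 40*2)=512; twice the area = |2019| = 2019; area = 2019/2; boundary points = 1 + 1 + 2 + 1 = 5; strictly interior points = area - boundary/2 + 1 = 1008; answer 1008
Part 2: R1 = 1008; w = -10; f(3) = -3*(31) + 1*(15) - 3*(-10) = -48; iterating: f(3)=-48, f(4)=130, f(5)=-531, f(6)=1867, f(7)=-6522, f(8)=23026, f(9)=-81201, f(10)=286195, f(11)=-1008864, f(12)=3556390; answer 3556390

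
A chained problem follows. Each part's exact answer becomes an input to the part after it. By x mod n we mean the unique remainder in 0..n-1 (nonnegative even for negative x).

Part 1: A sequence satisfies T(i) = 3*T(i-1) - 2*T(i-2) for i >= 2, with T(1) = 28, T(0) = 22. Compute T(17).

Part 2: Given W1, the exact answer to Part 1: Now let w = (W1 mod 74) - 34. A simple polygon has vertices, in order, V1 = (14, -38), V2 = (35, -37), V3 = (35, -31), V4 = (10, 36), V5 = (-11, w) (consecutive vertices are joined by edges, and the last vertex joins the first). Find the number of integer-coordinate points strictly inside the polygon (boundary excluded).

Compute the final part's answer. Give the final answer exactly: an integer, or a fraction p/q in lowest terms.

1667

Part 1: T(2) = 3*(28) - 2*(22) = 40; iterating: T(2)=40, T(3)=64, T(4)=112, T(5)=208, T(6)=400, T(7)=784, T(8)=1552, T(9)=3088, T(10)=6160, T(11)=12304, T(12)=24592, T(13)=49168, T(14)=98320, T(15)=196624, T(16)=393232, T(17)=786448; answer 786448
Part 2: W1 = 786448; w = 16; cross terms: (14*-37 - 35*-38)=812, (35*-31 - 35*-37)=210, (35*36 - 10*-31)=1570, (10*16 - -11*36)=556, (-11*-38 - 14*16)=194; twice the area = |3342| = 3342; area = 1671; boundary points = 1 + 6 + 1 + 1 + 1 = 10; strictly interior points = area - boundary/2 + 1 = 1667; answer 1667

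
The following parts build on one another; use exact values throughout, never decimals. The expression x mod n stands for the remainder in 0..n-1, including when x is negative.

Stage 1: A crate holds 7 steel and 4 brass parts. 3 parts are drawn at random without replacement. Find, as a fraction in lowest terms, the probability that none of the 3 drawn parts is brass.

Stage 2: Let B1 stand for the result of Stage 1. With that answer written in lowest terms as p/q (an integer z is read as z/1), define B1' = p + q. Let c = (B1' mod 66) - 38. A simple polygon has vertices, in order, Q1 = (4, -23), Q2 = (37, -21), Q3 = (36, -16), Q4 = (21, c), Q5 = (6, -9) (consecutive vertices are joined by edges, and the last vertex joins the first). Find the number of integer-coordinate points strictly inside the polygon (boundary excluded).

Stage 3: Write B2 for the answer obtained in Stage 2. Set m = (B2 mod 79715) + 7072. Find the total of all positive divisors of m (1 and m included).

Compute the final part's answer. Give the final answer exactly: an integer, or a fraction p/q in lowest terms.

11280

Stage 1: total draws C(11,3) = 165; favorable C(7,3) = 35; P = 7/33; answer 7/33
Stage 2: B1 = 7/33; threaded value p + q = 40; c = 2; cross terms: (4*-21 - 37*-23)=767, (37*-16 - 36*-21)=164, (36*2 - 21*-16)=408, (21*-9 - 6*2)=-201, (6*-23 - 4*-9)=-102; twice the area = |1036| = 1036; area = 518; boundary points = 1 + 1 + 3 + 1 + 2 = 8; strictly interior points = area - boundary/2 + 1 = 515; answer 515
Stage 3: B2 = 515; m = 7587; 7587 = 3^3 * 281; sigma = (1 + 3 + 9 + 27) * (1 + 281) = 40 * 282 = 11280; answer 11280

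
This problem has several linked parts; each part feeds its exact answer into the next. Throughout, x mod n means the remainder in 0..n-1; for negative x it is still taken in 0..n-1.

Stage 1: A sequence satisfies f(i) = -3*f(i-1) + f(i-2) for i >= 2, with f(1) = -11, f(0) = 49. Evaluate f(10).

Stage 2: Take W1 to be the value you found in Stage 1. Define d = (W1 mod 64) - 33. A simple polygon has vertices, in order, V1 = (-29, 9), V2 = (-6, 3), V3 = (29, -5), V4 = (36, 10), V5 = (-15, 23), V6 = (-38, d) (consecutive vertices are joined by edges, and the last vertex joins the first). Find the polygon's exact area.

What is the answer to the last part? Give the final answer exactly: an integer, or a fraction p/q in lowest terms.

Stage 1: f(2) = -3*(-11) + 1*(49) = 82; iterating: f(2)=82, f(3)=-257, f(4)=853, f(5)=-2816, f(6)=9301, f(7)=-30719, f(8)=101458, f(9)=-335093, f(10)=1106737; answer 1106737
Stage 2: W1 = 1106737; d = 16; cross terms: (-29*3 - -6*9)=-33, (-6*-5 - 29*3)=-57, (29*10 - 36*-5)=470, (36*23 - -15*10)=978, (-15*16 - -38*23)=634, (-38*9 - -29*16)=122; twice the area = |2114| = 2114; area = 1057; answer 1057

1057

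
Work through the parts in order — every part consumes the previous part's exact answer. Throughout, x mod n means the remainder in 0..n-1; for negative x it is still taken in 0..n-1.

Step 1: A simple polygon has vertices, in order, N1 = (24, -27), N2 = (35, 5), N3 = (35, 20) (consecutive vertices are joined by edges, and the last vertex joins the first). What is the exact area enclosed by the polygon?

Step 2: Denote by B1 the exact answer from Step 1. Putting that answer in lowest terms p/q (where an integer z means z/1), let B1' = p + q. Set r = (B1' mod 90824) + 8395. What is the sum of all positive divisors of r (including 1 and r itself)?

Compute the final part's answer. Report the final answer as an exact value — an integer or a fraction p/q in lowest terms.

Step 1: cross terms: (24*5 - 35*-27)=1065, (35*20 - 35*5)=525, (35*-27 - 24*20)=-1425; twice the area = |165| = 165; area = 165/2; answer 165/2
Step 2: B1 = 165/2; threaded value p + q = 167; r = 8562; 8562 = 2 * 3 * 1427; sigma = (1 + 2) * (1 + 3) * (1 + 1427) = 3 * 4 * 1428 = 17136; answer 17136

17136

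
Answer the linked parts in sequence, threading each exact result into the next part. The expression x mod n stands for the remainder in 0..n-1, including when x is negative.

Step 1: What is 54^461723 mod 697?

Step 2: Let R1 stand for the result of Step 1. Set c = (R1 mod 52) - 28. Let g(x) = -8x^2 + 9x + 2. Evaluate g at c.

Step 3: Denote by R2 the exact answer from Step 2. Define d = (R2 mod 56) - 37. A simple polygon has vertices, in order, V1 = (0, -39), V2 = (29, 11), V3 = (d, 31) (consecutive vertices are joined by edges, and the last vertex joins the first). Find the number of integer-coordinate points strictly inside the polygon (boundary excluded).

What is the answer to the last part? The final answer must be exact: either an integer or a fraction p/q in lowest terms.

1780

Step 1: squarings mod 697: 54^1=54, 54^2=128, 54^4=353, 54^8=543, 54^16=18, 54^32=324, 54^64=426, 54^128=256, 54^256=18, 54^512=324, 54^1024=426, 54^2048=256, 54^4096=18, 54^8192=324, 54^16384=426, 54^32768=256, 54^65536=18, 54^131072=324, 54^262144=426; 54^461723 = 54^1 * 54^2 * 54^8 * 54^16 * 54^128 * 54^256 * 54^512 * 54^2048 * 54^65536 * 54^131072 * 54^262144 = 24 (mod 697); answer 24
Step 2: R1 = 24; c = -4; -8*(-4)^2 + 9*(-4)^1 + 2 = (-128) + (-36) + (2) = -162; answer -162
Step 3: R2 = -162; d = -31; cross terms: (0*11 - 29*-39)=1131, (29*31 - -31*11)=1240, (-31*-39 - 0*31)=1209; twice the area = |3580| = 3580; area = 1790; boundary points = 1 + 20 + 1 = 22; strictly interior points = area - boundary/2 + 1 = 1780; answer 1780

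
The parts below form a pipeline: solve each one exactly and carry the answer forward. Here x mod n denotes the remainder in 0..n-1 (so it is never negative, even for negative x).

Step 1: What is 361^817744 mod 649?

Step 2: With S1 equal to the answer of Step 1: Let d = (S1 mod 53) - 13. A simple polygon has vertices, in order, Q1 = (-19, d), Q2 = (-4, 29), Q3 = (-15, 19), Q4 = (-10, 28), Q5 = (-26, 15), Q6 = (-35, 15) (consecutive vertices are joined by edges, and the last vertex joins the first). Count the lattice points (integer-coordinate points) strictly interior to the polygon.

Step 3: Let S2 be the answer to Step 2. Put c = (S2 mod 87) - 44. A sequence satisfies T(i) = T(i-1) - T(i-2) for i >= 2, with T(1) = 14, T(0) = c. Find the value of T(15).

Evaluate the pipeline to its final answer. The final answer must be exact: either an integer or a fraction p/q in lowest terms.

41

Step 1: squarings mod 649: 361^1=361, 361^2=521, 361^4=159, 361^8=619, 361^16=251, 361^32=48, 361^64=357, 361^128=245, 361^256=317, 361^512=543, 361^1024=203, 361^2048=322, 361^4096=493, 361^8192=323, 361^16384=489, 361^32768=289, 361^65536=449, 361^131072=411, 361^262144=181, 361^524288=311; 361^817744 = 361^16 * 361^64 * 361^512 * 361^2048 * 361^4096 * 361^8192 * 361^16384 * 361^262144 * 361^524288 = 49 (mod 649); answer 49
Step 2: S1 = 49; d = 36; cross terms: (-19*29 - -4*36)=-407, (-4*19 - -15*29)=359, (-15*28 - -10*19)=-230, (-10*15 - -26*28)=578, (-26*15 - -35*15)=135, (-35*36 - -19*15)=-975; twice the area = |-540| = 540; area = 270; boundary points = 1 + 1 + 1 + 1 + 9 + 1 = 14; strictly interior points = area - boundary/2 + 1 = 264; answer 264
Step 3: S2 = 264; c = -41; T(2) = 1*(14) - 1*(-41) = 55; iterating: T(2)=55, T(3)=41, T(4)=-14, T(5)=-55, T(6)=-41, T(7)=14, T(8)=55, T(9)=41, T(10)=-14, T(11)=-55, T(12)=-41, T(13)=14, T(14)=55, T(15)=41; answer 41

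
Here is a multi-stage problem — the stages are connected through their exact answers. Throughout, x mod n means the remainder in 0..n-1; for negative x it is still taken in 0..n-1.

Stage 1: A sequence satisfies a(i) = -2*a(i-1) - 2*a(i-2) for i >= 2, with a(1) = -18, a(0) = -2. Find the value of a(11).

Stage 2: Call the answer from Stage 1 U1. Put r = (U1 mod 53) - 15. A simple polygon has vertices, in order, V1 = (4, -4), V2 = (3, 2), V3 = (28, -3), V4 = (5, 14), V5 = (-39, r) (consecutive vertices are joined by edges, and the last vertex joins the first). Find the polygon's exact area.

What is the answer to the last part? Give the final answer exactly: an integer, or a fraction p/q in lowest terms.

1087/2

Stage 1: a(2) = -2*(-18) - 2*(-2) = 40; iterating: a(2)=40, a(3)=-44, a(4)=8, a(5)=72, a(6)=-160, a(7)=176, a(8)=-32, a(9)=-288, a(10)=640, a(11)=-704; answer -704
Stage 2: U1 = -704; r = 23; cross terms: (4*2 - 3*-4)=20, (3*-3 - 28*2)=-65, (28*14 - 5*-3)=407, (5*23 - -39*14)=661, (-39*-4 - 4*23)=64; twice the area = |1087| = 1087; area = 1087/2; answer 1087/2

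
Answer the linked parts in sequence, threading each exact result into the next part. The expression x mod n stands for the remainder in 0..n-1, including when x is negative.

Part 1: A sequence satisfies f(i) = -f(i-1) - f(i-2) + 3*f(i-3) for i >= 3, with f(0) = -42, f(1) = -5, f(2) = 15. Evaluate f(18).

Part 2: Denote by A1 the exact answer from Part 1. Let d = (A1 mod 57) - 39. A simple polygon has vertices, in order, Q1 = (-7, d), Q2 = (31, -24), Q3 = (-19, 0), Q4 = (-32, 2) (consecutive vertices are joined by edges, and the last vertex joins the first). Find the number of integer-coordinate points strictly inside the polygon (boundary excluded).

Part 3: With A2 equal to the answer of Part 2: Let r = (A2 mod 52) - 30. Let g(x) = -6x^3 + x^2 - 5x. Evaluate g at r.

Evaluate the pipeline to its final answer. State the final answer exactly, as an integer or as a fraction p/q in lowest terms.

94500

Part 1: f(3) = -1*(15) - 1*(-5) + 3*(-42) = -136; iterating: f(3)=-136, f(4)=106, f(5)=75, f(6)=-589, f(7)=832, f(8)=-18, f(9)=-2581, f(10)=5095, f(11)=-2568, f(12)=-10270, f(13)=28123, f(14)=-25557, f(15)=-33376, f(16)=143302, f(17)=-186597, f(18)=-56833; answer -56833
Part 2: A1 = -56833; d = 14; cross terms: (-7*-24 - 31*14)=-266, (31*0 - -19*-24)=-456, (-19*2 - -32*0)=-38, (-32*14 - -7*2)=-434; twice the area = |-1194| = 1194; area = 597; boundary points = 38 + 2 + 1 + 1 = 42; strictly interior points = area - boundary/2 + 1 = 577; answer 577
Part 3: A2 = 577; r = -25; -6*(-25)^3 + 1*(-25)^2 - 5*(-25)^1 = (93750) + (625) + (125) = 94500; answer 94500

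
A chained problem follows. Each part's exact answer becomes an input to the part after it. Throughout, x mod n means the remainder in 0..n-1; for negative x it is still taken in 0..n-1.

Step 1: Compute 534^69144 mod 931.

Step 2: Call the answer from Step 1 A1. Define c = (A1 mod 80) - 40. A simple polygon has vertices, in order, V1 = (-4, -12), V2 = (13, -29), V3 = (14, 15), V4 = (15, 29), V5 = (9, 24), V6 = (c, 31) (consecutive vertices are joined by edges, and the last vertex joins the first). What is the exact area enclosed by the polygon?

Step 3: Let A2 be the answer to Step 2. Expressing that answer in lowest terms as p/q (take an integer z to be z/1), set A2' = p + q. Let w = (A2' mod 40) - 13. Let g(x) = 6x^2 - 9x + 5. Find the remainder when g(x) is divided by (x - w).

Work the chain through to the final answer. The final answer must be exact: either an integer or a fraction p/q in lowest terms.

Step 1: squarings mod 931: 534^1=534, 534^2=270, 534^4=282, 534^8=389, 534^16=499, 534^32=424, 534^64=93, 534^128=270, 534^256=282, 534^512=389, 534^1024=499, 534^2048=424, 534^4096=93, 534^8192=270, 534^16384=282, 534^32768=389, 534^65536=499; 534^69144 = 534^8 * 534^16 * 534^512 * 534^1024 * 534^2048 * 534^65536 = 330 (mod 931); answer 330
Step 2: A1 = 330; c = -30; cross terms: (-4*-29 - 13*-12)=272, (13*15 - 14*-29)=601, (14*29 - 15*15)=181, (15*24 - 9*29)=99, (9*31 - -30*24)=999, (-30*-12 - -4*31)=484; twice the area = |2636| = 2636; area = 1318; answer 1318
Step 3: A2 = 1318; threaded value p + q = 1319; w = 26; remainder = value at the root: 6*(26)^2 - 9*(26)^1 + 5 = (4056) + (-234) + (5) = 3827; answer 3827

3827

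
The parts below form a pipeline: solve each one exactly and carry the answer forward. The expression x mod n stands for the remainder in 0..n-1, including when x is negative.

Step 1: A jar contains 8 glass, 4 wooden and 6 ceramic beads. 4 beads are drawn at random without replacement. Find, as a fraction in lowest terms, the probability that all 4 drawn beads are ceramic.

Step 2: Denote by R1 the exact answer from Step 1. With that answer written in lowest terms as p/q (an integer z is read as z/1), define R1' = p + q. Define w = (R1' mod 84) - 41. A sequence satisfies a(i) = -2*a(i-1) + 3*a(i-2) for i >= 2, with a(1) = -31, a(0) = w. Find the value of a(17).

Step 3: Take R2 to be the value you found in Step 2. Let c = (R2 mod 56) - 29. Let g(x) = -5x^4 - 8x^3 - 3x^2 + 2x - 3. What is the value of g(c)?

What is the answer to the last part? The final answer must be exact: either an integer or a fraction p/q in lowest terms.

Step 1: total draws C(18,4) = 3060; favorable C(6,4) = 15; P = 1/204; answer 1/204
Step 2: R1 = 1/204; threaded value p + q = 205; w = -4; a(2) = -2*(-31) + 3*(-4) = 50; iterating: a(2)=50, a(3)=-193, a(4)=536, a(5)=-1651, a(6)=4910, a(7)=-14773, a(8)=44276, a(9)=-132871, a(10)=398570, a(11)=-1195753, a(12)=3587216, a(13)=-10761691, a(14)=32285030, a(15)=-96855133, a(16)=290565356, a(17)=-871696111; answer -871696111
Step 3: R2 = -871696111; c = -28; -5*(-28)^4 - 8*(-28)^3 - 3*(-28)^2 + 2*(-28)^1 - 3 = (-3073280) + (175616) + (-2352) + (-56) + (-3) = -2900075; answer -2900075

-2900075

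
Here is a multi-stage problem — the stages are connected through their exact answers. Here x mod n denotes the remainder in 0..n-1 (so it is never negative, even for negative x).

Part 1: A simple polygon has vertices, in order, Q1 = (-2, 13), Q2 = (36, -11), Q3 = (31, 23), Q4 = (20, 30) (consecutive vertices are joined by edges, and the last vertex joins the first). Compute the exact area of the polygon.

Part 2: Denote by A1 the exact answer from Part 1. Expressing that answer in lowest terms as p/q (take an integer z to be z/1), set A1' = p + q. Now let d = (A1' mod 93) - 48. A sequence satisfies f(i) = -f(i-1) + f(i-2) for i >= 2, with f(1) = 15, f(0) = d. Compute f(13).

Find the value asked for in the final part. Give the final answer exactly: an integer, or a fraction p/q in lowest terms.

6519

Part 1: cross terms: (-2*-11 - 36*13)=-446, (36*23 - 31*-11)=1169, (31*30 - 20*23)=470, (20*13 - -2*30)=320; twice the area = |1513| = 1513; area = 1513/2; answer 1513/2
Part 2: A1 = 1513/2; threaded value p + q = 1515; d = -21; f(2) = -1*(15) + 1*(-21) = -36; iterating: f(2)=-36, f(3)=51, f(4)=-87, f(5)=138, f(6)=-225, f(7)=363, f(8)=-588, f(9)=951, f(10)=-1539, f(11)=2490, f(12)=-4029, f(13)=6519; answer 6519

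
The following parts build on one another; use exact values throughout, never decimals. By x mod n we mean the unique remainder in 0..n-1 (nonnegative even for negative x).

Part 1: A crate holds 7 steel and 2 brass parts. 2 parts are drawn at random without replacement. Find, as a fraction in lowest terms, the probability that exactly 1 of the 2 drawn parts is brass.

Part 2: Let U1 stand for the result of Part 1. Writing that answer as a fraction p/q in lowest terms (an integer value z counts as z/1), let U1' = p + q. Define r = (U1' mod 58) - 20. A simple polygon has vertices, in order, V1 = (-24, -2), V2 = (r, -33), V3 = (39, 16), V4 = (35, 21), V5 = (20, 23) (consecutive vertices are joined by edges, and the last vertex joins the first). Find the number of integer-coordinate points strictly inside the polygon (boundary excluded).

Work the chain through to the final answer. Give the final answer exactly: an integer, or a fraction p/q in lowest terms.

1661

Part 1: total draws C(9,2) = 36; favorable C(2,1)*C(7,1) = 14; P = 7/18; answer 7/18
Part 2: U1 = 7/18; threaded value p + q = 25; r = 5; cross terms: (-24*-33 - 5*-2)=802, (5*16 - 39*-33)=1367, (39*21 - 35*16)=259, (35*23 - 20*21)=385, (20*-2 - -24*23)=512; twice the area = |3325| = 3325; area = 3325/2; boundary points = 1 + 1 + 1 + 1 + 1 = 5; strictly interior points = area - boundary/2 + 1 = 1661; answer 1661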